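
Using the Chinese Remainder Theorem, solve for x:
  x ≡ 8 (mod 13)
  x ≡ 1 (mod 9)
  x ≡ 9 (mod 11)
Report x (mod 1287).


Moduli 13, 9, 11 are pairwise coprime; by CRT there is a unique solution modulo M = 13 · 9 · 11 = 1287.
Solve pairwise, accumulating the modulus:
  Start with x ≡ 8 (mod 13).
  Combine with x ≡ 1 (mod 9): since gcd(13, 9) = 1, we get a unique residue mod 117.
    Write x = 8 + 13·t and substitute into x ≡ 1 (mod 9): 13·t ≡ 1 − 8 = -7 (mod 9).
    Reduce coefficients mod 9: 4·t ≡ 2 (mod 9).
    The inverse of 4 mod 9 is 7 (since 4·7 = 28 = 3·9 + 1), so t ≡ 7·2 = 14 ≡ 5 (mod 9).
    Then x = 8 + 13·5 = 73, valid modulo lcm(13, 9) = 117: x ≡ 73 (mod 117).
  Combine with x ≡ 9 (mod 11): since gcd(117, 11) = 1, we get a unique residue mod 1287.
    Write x = 73 + 117·t and substitute into x ≡ 9 (mod 11): 117·t ≡ 9 − 73 = -64 (mod 11).
    Reduce coefficients mod 11: 7·t ≡ 2 (mod 11).
    The inverse of 7 mod 11 is 8 (since 7·8 = 56 = 5·11 + 1), so t ≡ 8·2 = 16 ≡ 5 (mod 11).
    Then x = 73 + 117·5 = 658, valid modulo lcm(117, 11) = 1287: x ≡ 658 (mod 1287).
Verify: 658 mod 13 = 8 ✓, 658 mod 9 = 1 ✓, 658 mod 11 = 9 ✓.

x ≡ 658 (mod 1287).


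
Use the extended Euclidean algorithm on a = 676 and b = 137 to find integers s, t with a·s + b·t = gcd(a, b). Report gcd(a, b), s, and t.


Euclidean algorithm on (676, 137) — divide until remainder is 0:
  676 = 4 · 137 + 128
  137 = 1 · 128 + 9
  128 = 14 · 9 + 2
  9 = 4 · 2 + 1
  2 = 2 · 1 + 0
gcd(676, 137) = 1.
Track Bezout coefficients alongside the remainders: start with r₀ = 676 = a·1 + b·0 (s = 1, t = 0) and r₁ = 137 = a·0 + b·1 (s = 0, t = 1); each new remainder r_{k+1} = r_{k-1} − q_k·r_k inherits s_{k+1} = s_{k-1} − q_k·s_k, t_{k+1} = t_{k-1} − q_k·t_k, so r_k = a·s_k + b·t_k at every step:
  q = 4: r = 128, s = 1 − 4·0 = 1, t = 0 − 4·1 = -4  (check: 676·1 + 137·(-4) = 128)
  q = 1: r = 9, s = 0 − 1·1 = -1, t = 1 − 1·(-4) = 5  (check: 676·(-1) + 137·5 = 9)
  q = 14: r = 2, s = 1 − 14·(-1) = 15, t = -4 − 14·5 = -74  (check: 676·15 + 137·(-74) = 2)
  q = 4: r = 1, s = -1 − 4·15 = -61, t = 5 − 4·(-74) = 301  (check: 676·(-61) + 137·301 = 1)
The row with r = 1 (the gcd) gives the Bezout coefficients s = -61, t = 301.
Result: 676 · (-61) + 137 · (301) = 1.

gcd(676, 137) = 1; s = -61, t = 301 (check: 676·(-61) + 137·301 = 1).


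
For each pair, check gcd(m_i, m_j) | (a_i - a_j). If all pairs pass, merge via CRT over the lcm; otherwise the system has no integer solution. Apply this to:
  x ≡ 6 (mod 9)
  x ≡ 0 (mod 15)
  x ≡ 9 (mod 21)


Moduli 9, 15, 21 are not pairwise coprime, so CRT works modulo lcm(m_i) when all pairwise compatibility conditions hold.
Pairwise compatibility: gcd(m_i, m_j) must divide a_i - a_j for every pair.
Merge one congruence at a time:
  Start: x ≡ 6 (mod 9).
  Combine with x ≡ 0 (mod 15): gcd(9, 15) = 3; 0 - 6 = -6, which IS divisible by 3, so compatible.
    Write x = 6 + 9·t and substitute into x ≡ 0 (mod 15): 9·t ≡ 0 − 6 = -6 (mod 15).
    Divide the congruence (and modulus) by g = 3: 3·t ≡ -2 (mod 5).
    Reduce coefficients mod 5: 3·t ≡ 3 (mod 5).
    The inverse of 3 mod 5 is 2 (since 3·2 = 6 = 1·5 + 1), so t ≡ 2·3 = 6 ≡ 1 (mod 5).
    Then x = 6 + 9·1 = 15, valid modulo lcm(9, 15) = 45: x ≡ 15 (mod 45).
  Combine with x ≡ 9 (mod 21): gcd(45, 21) = 3; 9 - 15 = -6, which IS divisible by 3, so compatible.
    Write x = 15 + 45·t and substitute into x ≡ 9 (mod 21): 45·t ≡ 9 − 15 = -6 (mod 21).
    Divide the congruence (and modulus) by g = 3: 15·t ≡ -2 (mod 7).
    Reduce coefficients mod 7: 1·t ≡ 5 (mod 7).
    So t ≡ 5 (mod 7).
    Then x = 15 + 45·5 = 240, valid modulo lcm(45, 21) = 315: x ≡ 240 (mod 315).
Verify: 240 mod 9 = 6, 240 mod 15 = 0, 240 mod 21 = 9.

x ≡ 240 (mod 315).


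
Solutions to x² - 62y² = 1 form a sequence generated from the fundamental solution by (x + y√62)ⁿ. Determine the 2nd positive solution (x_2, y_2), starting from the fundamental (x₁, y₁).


Step 1: Find the fundamental solution (x₁, y₁) of x² - 62y² = 1.
  Expand √62 as a continued fraction. a₀ = ⌊√62⌋ = 7; iterate m_{k+1} = d_k·a_k − m_k, d_{k+1} = (62 − m_{k+1}²)/d_k, a_{k+1} = ⌊(a₀ + m_{k+1})/d_{k+1}⌋ (starting m₀ = 0, d₀ = 1), with convergents p_k = a_k·p_{k-1} + p_{k-2}, q_k = a_k·q_{k-1} + q_{k-2} (p₋₁ = 1, q₋₁ = 0):
  k = 0: a₀ = 7; p₀/q₀ = 7/1; p₀² − 62·q₀² = 49 − 62 = -13.
  k = 1: m = 7, d = 13, a = ⌊(7 + 7)/13⌋ = 1; p/q = (1·7 + 1)/(1·1 + 0) = 8/1; p² − 62·q² = 64 − 62 = 2.
  k = 2: m = 6, d = 2, a = ⌊(7 + 6)/2⌋ = 6; p/q = (6·8 + 7)/(6·1 + 1) = 55/7; p² − 62·q² = 3025 − 3038 = -13.
  k = 3: m = 6, d = 13, a = ⌊(7 + 6)/13⌋ = 1; p/q = (1·55 + 8)/(1·7 + 1) = 63/8; p² − 62·q² = 3969 − 3968 = 1.
  The first convergent with p² − 62·q² = 1 gives the fundamental solution (x₁, y₁) = (63, 8).
Step 2: Apply the recurrence (x_{n+1}, y_{n+1}) = (x₁x_n + 62y₁y_n, x₁y_n + y₁x_n) repeatedly.
  From (x_1, y_1) = (63, 8): x_2 = 63·63 + 62·8·8 = 7937; y_2 = 63·8 + 8·63 = 1008.
Step 3: Verify x_2² - 62·y_2² = 62995969 - 62995968 = 1 (should be 1). ✓

(x_1, y_1) = (63, 8); (x_2, y_2) = (7937, 1008).


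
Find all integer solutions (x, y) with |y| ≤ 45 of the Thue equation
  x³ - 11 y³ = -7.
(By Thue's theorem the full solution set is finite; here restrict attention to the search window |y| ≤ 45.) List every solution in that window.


The equation is x³ - 11y³ = -7. For fixed y, x³ = 11·y³ − 7, so a solution requires the RHS to be a perfect cube.
Strategy: iterate y from -45 to 45, compute RHS = 11·y³ − 7, and check whether it is a (positive or negative) perfect cube.
Check small values of y:
  y = 0: RHS = -7 is not a perfect cube.
  y = 1: RHS = 4 is not a perfect cube.
  y = -1: RHS = -18 is not a perfect cube.
  y = 2: RHS = 81 is not a perfect cube.
  y = -2: RHS = -95 is not a perfect cube.
  y = 3: RHS = 290 is not a perfect cube.
  y = -3: RHS = -304 is not a perfect cube.
Continuing the search up to |y| = 45 finds no solutions either.
No (x, y) in the scanned range satisfies the equation.

No integer solutions with |y| ≤ 45.


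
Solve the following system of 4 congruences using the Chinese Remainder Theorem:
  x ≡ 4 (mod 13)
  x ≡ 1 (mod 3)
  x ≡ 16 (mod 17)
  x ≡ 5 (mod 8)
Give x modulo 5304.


Product of moduli M = 13 · 3 · 17 · 8 = 5304.
Merge one congruence at a time:
  Start: x ≡ 4 (mod 13).
  Combine with x ≡ 1 (mod 3); new modulus lcm = 39.
    Write x = 4 + 13·t and substitute into x ≡ 1 (mod 3): 13·t ≡ 1 − 4 = -3 (mod 3).
    Reduce coefficients mod 3: 1·t ≡ 0 (mod 3).
    So t ≡ 0 (mod 3).
    Then x = 4 + 13·0 = 4, valid modulo lcm(13, 3) = 39: x ≡ 4 (mod 39).
  Combine with x ≡ 16 (mod 17); new modulus lcm = 663.
    Write x = 4 + 39·t and substitute into x ≡ 16 (mod 17): 39·t ≡ 16 − 4 = 12 (mod 17).
    Reduce coefficients mod 17: 5·t ≡ 12 (mod 17).
    The inverse of 5 mod 17 is 7 (since 5·7 = 35 = 2·17 + 1), so t ≡ 7·12 = 84 ≡ 16 (mod 17).
    Then x = 4 + 39·16 = 628, valid modulo lcm(39, 17) = 663: x ≡ 628 (mod 663).
  Combine with x ≡ 5 (mod 8); new modulus lcm = 5304.
    Write x = 628 + 663·t and substitute into x ≡ 5 (mod 8): 663·t ≡ 5 − 628 = -623 (mod 8).
    Reduce coefficients mod 8: 7·t ≡ 1 (mod 8).
    The inverse of 7 mod 8 is 7 (since 7·7 = 49 = 6·8 + 1), so t ≡ 7·1 = 7 ≡ 7 (mod 8).
    Then x = 628 + 663·7 = 5269, valid modulo lcm(663, 8) = 5304: x ≡ 5269 (mod 5304).
Verify against each original: 5269 mod 13 = 4, 5269 mod 3 = 1, 5269 mod 17 = 16, 5269 mod 8 = 5.

x ≡ 5269 (mod 5304).


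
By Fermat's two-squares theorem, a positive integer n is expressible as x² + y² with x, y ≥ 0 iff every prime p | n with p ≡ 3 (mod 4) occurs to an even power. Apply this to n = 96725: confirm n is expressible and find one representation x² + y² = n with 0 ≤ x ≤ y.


Step 1: Factor n = 96725 = 5^2 · 53 · 73.
Step 2: Check the mod-4 condition on each prime factor: 5 ≡ 1 (mod 4), exponent 2; 53 ≡ 1 (mod 4), exponent 1; 73 ≡ 1 (mod 4), exponent 1.
All primes ≡ 3 (mod 4) appear to even exponent (or don't appear), so by the two-squares theorem n IS expressible as a sum of two squares.
Step 3: Build a representation. Group n = k² · m with k = 5 and m = 53 · 73 = 3869 (a product of primes ≡ 1 (mod 4)); a representation of m scales to one of n via (k·x)² + (k·y)² = k²(x² + y²). Each prime p ≡ 1 (mod 4) is itself a sum of two squares; find a² by testing p − a² for a perfect square:
  53: 53 − 1² = 52, 53 − 2² = 49 = 7² ⇒ 53 = 2² + 7².
  73: 73 − 1² = 72, 73 − 2² = 69, 73 − 3² = 64 = 8² ⇒ 73 = 3² + 8².
  Combine using the Brahmagupta–Fibonacci identity (a² + b²)(c² + d²) = (ac − bd)² + (ad + bc)² = (ac + bd)² + (ad − bc)²:
  53 · 73 = 3869: from (2² + 7²)(3² + 8²), take (2·3 − 7·8, 2·8 + 7·3) = (6 − 56, 16 + 21) = (-50, 37); dropping signs (only squares matter) gives (50, 37); check 50² + 37² = 2500 + 1369 = 3869 ✓.
  Scale by k = 5: (5·50, 5·37) = (250, 185).
Step 4: Order so x ≤ y and verify: 185² + 250² = 34225 + 62500 = 96725 = n. ✓

n = 96725 = 185² + 250² (one valid representation with x ≤ y).


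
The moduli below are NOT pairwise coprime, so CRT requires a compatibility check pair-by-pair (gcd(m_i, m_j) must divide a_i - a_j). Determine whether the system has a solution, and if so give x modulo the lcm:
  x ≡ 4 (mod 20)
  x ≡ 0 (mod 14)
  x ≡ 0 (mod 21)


Moduli 20, 14, 21 are not pairwise coprime, so CRT works modulo lcm(m_i) when all pairwise compatibility conditions hold.
Pairwise compatibility: gcd(m_i, m_j) must divide a_i - a_j for every pair.
Merge one congruence at a time:
  Start: x ≡ 4 (mod 20).
  Combine with x ≡ 0 (mod 14): gcd(20, 14) = 2; 0 - 4 = -4, which IS divisible by 2, so compatible.
    Write x = 4 + 20·t and substitute into x ≡ 0 (mod 14): 20·t ≡ 0 − 4 = -4 (mod 14).
    Divide the congruence (and modulus) by g = 2: 10·t ≡ -2 (mod 7).
    Reduce coefficients mod 7: 3·t ≡ 5 (mod 7).
    The inverse of 3 mod 7 is 5 (since 3·5 = 15 = 2·7 + 1), so t ≡ 5·5 = 25 ≡ 4 (mod 7).
    Then x = 4 + 20·4 = 84, valid modulo lcm(20, 14) = 140: x ≡ 84 (mod 140).
  Combine with x ≡ 0 (mod 21): gcd(140, 21) = 7; 0 - 84 = -84, which IS divisible by 7, so compatible.
    Write x = 84 + 140·t and substitute into x ≡ 0 (mod 21): 140·t ≡ 0 − 84 = -84 (mod 21).
    Divide the congruence (and modulus) by g = 7: 20·t ≡ -12 (mod 3).
    Reduce coefficients mod 3: 2·t ≡ 0 (mod 3).
    The inverse of 2 mod 3 is 2 (since 2·2 = 4 = 1·3 + 1), so t ≡ 2·0 = 0 ≡ 0 (mod 3).
    Then x = 84 + 140·0 = 84, valid modulo lcm(140, 21) = 420: x ≡ 84 (mod 420).
Verify: 84 mod 20 = 4, 84 mod 14 = 0, 84 mod 21 = 0.

x ≡ 84 (mod 420).


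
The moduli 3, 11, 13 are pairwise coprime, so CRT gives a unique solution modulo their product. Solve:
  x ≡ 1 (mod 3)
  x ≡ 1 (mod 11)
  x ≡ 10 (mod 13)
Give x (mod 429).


Moduli 3, 11, 13 are pairwise coprime; by CRT there is a unique solution modulo M = 3 · 11 · 13 = 429.
Solve pairwise, accumulating the modulus:
  Start with x ≡ 1 (mod 3).
  Combine with x ≡ 1 (mod 11): since gcd(3, 11) = 1, we get a unique residue mod 33.
    Write x = 1 + 3·t and substitute into x ≡ 1 (mod 11): 3·t ≡ 1 − 1 = 0 (mod 11).
    The inverse of 3 mod 11 is 4 (since 3·4 = 12 = 1·11 + 1), so t ≡ 4·0 = 0 ≡ 0 (mod 11).
    Then x = 1 + 3·0 = 1, valid modulo lcm(3, 11) = 33: x ≡ 1 (mod 33).
  Combine with x ≡ 10 (mod 13): since gcd(33, 13) = 1, we get a unique residue mod 429.
    Write x = 1 + 33·t and substitute into x ≡ 10 (mod 13): 33·t ≡ 10 − 1 = 9 (mod 13).
    Reduce coefficients mod 13: 7·t ≡ 9 (mod 13).
    The inverse of 7 mod 13 is 2 (since 7·2 = 14 = 1·13 + 1), so t ≡ 2·9 = 18 ≡ 5 (mod 13).
    Then x = 1 + 33·5 = 166, valid modulo lcm(33, 13) = 429: x ≡ 166 (mod 429).
Verify: 166 mod 3 = 1 ✓, 166 mod 11 = 1 ✓, 166 mod 13 = 10 ✓.

x ≡ 166 (mod 429).


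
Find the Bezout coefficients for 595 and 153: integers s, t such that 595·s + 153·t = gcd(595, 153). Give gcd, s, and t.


Euclidean algorithm on (595, 153) — divide until remainder is 0:
  595 = 3 · 153 + 136
  153 = 1 · 136 + 17
  136 = 8 · 17 + 0
gcd(595, 153) = 17.
Track Bezout coefficients alongside the remainders: start with r₀ = 595 = a·1 + b·0 (s = 1, t = 0) and r₁ = 153 = a·0 + b·1 (s = 0, t = 1); each new remainder r_{k+1} = r_{k-1} − q_k·r_k inherits s_{k+1} = s_{k-1} − q_k·s_k, t_{k+1} = t_{k-1} − q_k·t_k, so r_k = a·s_k + b·t_k at every step:
  q = 3: r = 136, s = 1 − 3·0 = 1, t = 0 − 3·1 = -3  (check: 595·1 + 153·(-3) = 136)
  q = 1: r = 17, s = 0 − 1·1 = -1, t = 1 − 1·(-3) = 4  (check: 595·(-1) + 153·4 = 17)
The row with r = 17 (the gcd) gives the Bezout coefficients s = -1, t = 4.
Result: 595 · (-1) + 153 · (4) = 17.

gcd(595, 153) = 17; s = -1, t = 4 (check: 595·(-1) + 153·4 = 17).


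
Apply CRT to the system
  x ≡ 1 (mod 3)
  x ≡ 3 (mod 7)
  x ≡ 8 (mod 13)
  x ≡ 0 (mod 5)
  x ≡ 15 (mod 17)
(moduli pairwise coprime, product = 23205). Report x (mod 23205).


Product of moduli M = 3 · 7 · 13 · 5 · 17 = 23205.
Merge one congruence at a time:
  Start: x ≡ 1 (mod 3).
  Combine with x ≡ 3 (mod 7); new modulus lcm = 21.
    Write x = 1 + 3·t and substitute into x ≡ 3 (mod 7): 3·t ≡ 3 − 1 = 2 (mod 7).
    The inverse of 3 mod 7 is 5 (since 3·5 = 15 = 2·7 + 1), so t ≡ 5·2 = 10 ≡ 3 (mod 7).
    Then x = 1 + 3·3 = 10, valid modulo lcm(3, 7) = 21: x ≡ 10 (mod 21).
  Combine with x ≡ 8 (mod 13); new modulus lcm = 273.
    Write x = 10 + 21·t and substitute into x ≡ 8 (mod 13): 21·t ≡ 8 − 10 = -2 (mod 13).
    Reduce coefficients mod 13: 8·t ≡ 11 (mod 13).
    The inverse of 8 mod 13 is 5 (since 8·5 = 40 = 3·13 + 1), so t ≡ 5·11 = 55 ≡ 3 (mod 13).
    Then x = 10 + 21·3 = 73, valid modulo lcm(21, 13) = 273: x ≡ 73 (mod 273).
  Combine with x ≡ 0 (mod 5); new modulus lcm = 1365.
    Write x = 73 + 273·t and substitute into x ≡ 0 (mod 5): 273·t ≡ 0 − 73 = -73 (mod 5).
    Reduce coefficients mod 5: 3·t ≡ 2 (mod 5).
    The inverse of 3 mod 5 is 2 (since 3·2 = 6 = 1·5 + 1), so t ≡ 2·2 = 4 ≡ 4 (mod 5).
    Then x = 73 + 273·4 = 1165, valid modulo lcm(273, 5) = 1365: x ≡ 1165 (mod 1365).
  Combine with x ≡ 15 (mod 17); new modulus lcm = 23205.
    Write x = 1165 + 1365·t and substitute into x ≡ 15 (mod 17): 1365·t ≡ 15 − 1165 = -1150 (mod 17).
    Reduce coefficients mod 17: 5·t ≡ 6 (mod 17).
    The inverse of 5 mod 17 is 7 (since 5·7 = 35 = 2·17 + 1), so t ≡ 7·6 = 42 ≡ 8 (mod 17).
    Then x = 1165 + 1365·8 = 12085, valid modulo lcm(1365, 17) = 23205: x ≡ 12085 (mod 23205).
Verify against each original: 12085 mod 3 = 1, 12085 mod 7 = 3, 12085 mod 13 = 8, 12085 mod 5 = 0, 12085 mod 17 = 15.

x ≡ 12085 (mod 23205).


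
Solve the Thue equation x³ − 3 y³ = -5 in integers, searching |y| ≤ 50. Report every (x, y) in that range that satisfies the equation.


The equation is x³ - 3y³ = -5. For fixed y, x³ = 3·y³ − 5, so a solution requires the RHS to be a perfect cube.
Strategy: iterate y from -50 to 50, compute RHS = 3·y³ − 5, and check whether it is a (positive or negative) perfect cube.
Check small values of y:
  y = 0: RHS = -5 is not a perfect cube.
  y = 1: RHS = -2 is not a perfect cube.
  y = -1: RHS = -8 = (-2)³ ⇒ x = -2 works.
  y = 2: RHS = 19 is not a perfect cube.
  y = -2: RHS = -29 is not a perfect cube.
  y = 3: RHS = 76 is not a perfect cube.
  y = -3: RHS = -86 is not a perfect cube.
Continuing the search up to |y| = 50 finds no further solutions beyond those listed.
Collected solutions: (-2, -1).

Solutions (with |y| ≤ 50): (-2, -1).


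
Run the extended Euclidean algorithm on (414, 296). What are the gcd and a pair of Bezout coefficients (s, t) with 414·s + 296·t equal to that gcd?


Euclidean algorithm on (414, 296) — divide until remainder is 0:
  414 = 1 · 296 + 118
  296 = 2 · 118 + 60
  118 = 1 · 60 + 58
  60 = 1 · 58 + 2
  58 = 29 · 2 + 0
gcd(414, 296) = 2.
Track Bezout coefficients alongside the remainders: start with r₀ = 414 = a·1 + b·0 (s = 1, t = 0) and r₁ = 296 = a·0 + b·1 (s = 0, t = 1); each new remainder r_{k+1} = r_{k-1} − q_k·r_k inherits s_{k+1} = s_{k-1} − q_k·s_k, t_{k+1} = t_{k-1} − q_k·t_k, so r_k = a·s_k + b·t_k at every step:
  q = 1: r = 118, s = 1 − 1·0 = 1, t = 0 − 1·1 = -1  (check: 414·1 + 296·(-1) = 118)
  q = 2: r = 60, s = 0 − 2·1 = -2, t = 1 − 2·(-1) = 3  (check: 414·(-2) + 296·3 = 60)
  q = 1: r = 58, s = 1 − 1·(-2) = 3, t = -1 − 1·3 = -4  (check: 414·3 + 296·(-4) = 58)
  q = 1: r = 2, s = -2 − 1·3 = -5, t = 3 − 1·(-4) = 7  (check: 414·(-5) + 296·7 = 2)
The row with r = 2 (the gcd) gives the Bezout coefficients s = -5, t = 7.
Result: 414 · (-5) + 296 · (7) = 2.

gcd(414, 296) = 2; s = -5, t = 7 (check: 414·(-5) + 296·7 = 2).


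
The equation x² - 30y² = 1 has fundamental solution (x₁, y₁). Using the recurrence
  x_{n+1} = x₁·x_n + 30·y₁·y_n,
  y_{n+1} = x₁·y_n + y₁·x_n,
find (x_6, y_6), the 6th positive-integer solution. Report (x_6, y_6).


Step 1: Find the fundamental solution (x₁, y₁) of x² - 30y² = 1.
  Expand √30 as a continued fraction. a₀ = ⌊√30⌋ = 5; iterate m_{k+1} = d_k·a_k − m_k, d_{k+1} = (30 − m_{k+1}²)/d_k, a_{k+1} = ⌊(a₀ + m_{k+1})/d_{k+1}⌋ (starting m₀ = 0, d₀ = 1), with convergents p_k = a_k·p_{k-1} + p_{k-2}, q_k = a_k·q_{k-1} + q_{k-2} (p₋₁ = 1, q₋₁ = 0):
  k = 0: a₀ = 5; p₀/q₀ = 5/1; p₀² − 30·q₀² = 25 − 30 = -5.
  k = 1: m = 5, d = 5, a = ⌊(5 + 5)/5⌋ = 2; p/q = (2·5 + 1)/(2·1 + 0) = 11/2; p² − 30·q² = 121 − 120 = 1.
  The first convergent with p² − 30·q² = 1 gives the fundamental solution (x₁, y₁) = (11, 2).
Step 2: Apply the recurrence (x_{n+1}, y_{n+1}) = (x₁x_n + 30y₁y_n, x₁y_n + y₁x_n) repeatedly.
  From (x_1, y_1) = (11, 2): x_2 = 11·11 + 30·2·2 = 241; y_2 = 11·2 + 2·11 = 44.
  From (x_2, y_2) = (241, 44): x_3 = 11·241 + 30·2·44 = 5291; y_3 = 11·44 + 2·241 = 966.
  From (x_3, y_3) = (5291, 966): x_4 = 11·5291 + 30·2·966 = 116161; y_4 = 11·966 + 2·5291 = 21208.
  From (x_4, y_4) = (116161, 21208): x_5 = 11·116161 + 30·2·21208 = 2550251; y_5 = 11·21208 + 2·116161 = 465610.
  From (x_5, y_5) = (2550251, 465610): x_6 = 11·2550251 + 30·2·465610 = 55989361; y_6 = 11·465610 + 2·2550251 = 10222212.
Step 3: Verify x_6² - 30·y_6² = 3134808545188321 - 3134808545188320 = 1 (should be 1). ✓

(x_1, y_1) = (11, 2); (x_6, y_6) = (55989361, 10222212).


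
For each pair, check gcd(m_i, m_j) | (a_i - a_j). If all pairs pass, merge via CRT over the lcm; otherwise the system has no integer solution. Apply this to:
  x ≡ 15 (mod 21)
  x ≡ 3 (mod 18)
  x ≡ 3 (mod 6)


Moduli 21, 18, 6 are not pairwise coprime, so CRT works modulo lcm(m_i) when all pairwise compatibility conditions hold.
Pairwise compatibility: gcd(m_i, m_j) must divide a_i - a_j for every pair.
Merge one congruence at a time:
  Start: x ≡ 15 (mod 21).
  Combine with x ≡ 3 (mod 18): gcd(21, 18) = 3; 3 - 15 = -12, which IS divisible by 3, so compatible.
    Write x = 15 + 21·t and substitute into x ≡ 3 (mod 18): 21·t ≡ 3 − 15 = -12 (mod 18).
    Divide the congruence (and modulus) by g = 3: 7·t ≡ -4 (mod 6).
    Reduce coefficients mod 6: 1·t ≡ 2 (mod 6).
    So t ≡ 2 (mod 6).
    Then x = 15 + 21·2 = 57, valid modulo lcm(21, 18) = 126: x ≡ 57 (mod 126).
  Combine with x ≡ 3 (mod 6): gcd(126, 6) = 6; 3 - 57 = -54, which IS divisible by 6, so compatible.
    Write x = 57 + 126·t and substitute into x ≡ 3 (mod 6): 126·t ≡ 3 − 57 = -54 (mod 6).
    Divide the congruence (and modulus) by g = 6: 21·t ≡ -9 (mod 1).
    Modulo 1 every t works; take t = 0.
    Then x = 57 + 126·0 = 57, valid modulo lcm(126, 6) = 126: x ≡ 57 (mod 126).
Verify: 57 mod 21 = 15, 57 mod 18 = 3, 57 mod 6 = 3.

x ≡ 57 (mod 126).


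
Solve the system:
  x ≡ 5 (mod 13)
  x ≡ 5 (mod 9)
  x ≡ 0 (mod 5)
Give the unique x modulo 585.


Moduli 13, 9, 5 are pairwise coprime; by CRT there is a unique solution modulo M = 13 · 9 · 5 = 585.
Solve pairwise, accumulating the modulus:
  Start with x ≡ 5 (mod 13).
  Combine with x ≡ 5 (mod 9): since gcd(13, 9) = 1, we get a unique residue mod 117.
    Write x = 5 + 13·t and substitute into x ≡ 5 (mod 9): 13·t ≡ 5 − 5 = 0 (mod 9).
    Reduce coefficients mod 9: 4·t ≡ 0 (mod 9).
    The inverse of 4 mod 9 is 7 (since 4·7 = 28 = 3·9 + 1), so t ≡ 7·0 = 0 ≡ 0 (mod 9).
    Then x = 5 + 13·0 = 5, valid modulo lcm(13, 9) = 117: x ≡ 5 (mod 117).
  Combine with x ≡ 0 (mod 5): since gcd(117, 5) = 1, we get a unique residue mod 585.
    Write x = 5 + 117·t and substitute into x ≡ 0 (mod 5): 117·t ≡ 0 − 5 = -5 (mod 5).
    Reduce coefficients mod 5: 2·t ≡ 0 (mod 5).
    The inverse of 2 mod 5 is 3 (since 2·3 = 6 = 1·5 + 1), so t ≡ 3·0 = 0 ≡ 0 (mod 5).
    Then x = 5 + 117·0 = 5, valid modulo lcm(117, 5) = 585: x ≡ 5 (mod 585).
Verify: 5 mod 13 = 5 ✓, 5 mod 9 = 5 ✓, 5 mod 5 = 0 ✓.

x ≡ 5 (mod 585).


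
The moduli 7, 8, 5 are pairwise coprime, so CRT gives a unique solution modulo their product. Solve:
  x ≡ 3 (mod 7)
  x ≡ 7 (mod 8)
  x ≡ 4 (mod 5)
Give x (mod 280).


Moduli 7, 8, 5 are pairwise coprime; by CRT there is a unique solution modulo M = 7 · 8 · 5 = 280.
Solve pairwise, accumulating the modulus:
  Start with x ≡ 3 (mod 7).
  Combine with x ≡ 7 (mod 8): since gcd(7, 8) = 1, we get a unique residue mod 56.
    Write x = 3 + 7·t and substitute into x ≡ 7 (mod 8): 7·t ≡ 7 − 3 = 4 (mod 8).
    The inverse of 7 mod 8 is 7 (since 7·7 = 49 = 6·8 + 1), so t ≡ 7·4 = 28 ≡ 4 (mod 8).
    Then x = 3 + 7·4 = 31, valid modulo lcm(7, 8) = 56: x ≡ 31 (mod 56).
  Combine with x ≡ 4 (mod 5): since gcd(56, 5) = 1, we get a unique residue mod 280.
    Write x = 31 + 56·t and substitute into x ≡ 4 (mod 5): 56·t ≡ 4 − 31 = -27 (mod 5).
    Reduce coefficients mod 5: 1·t ≡ 3 (mod 5).
    So t ≡ 3 (mod 5).
    Then x = 31 + 56·3 = 199, valid modulo lcm(56, 5) = 280: x ≡ 199 (mod 280).
Verify: 199 mod 7 = 3 ✓, 199 mod 8 = 7 ✓, 199 mod 5 = 4 ✓.

x ≡ 199 (mod 280).


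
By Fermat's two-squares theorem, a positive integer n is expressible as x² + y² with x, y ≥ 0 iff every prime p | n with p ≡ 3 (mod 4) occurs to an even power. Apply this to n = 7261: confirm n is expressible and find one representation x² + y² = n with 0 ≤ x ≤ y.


Step 1: Factor n = 7261 = 53 · 137.
Step 2: Check the mod-4 condition on each prime factor: 53 ≡ 1 (mod 4), exponent 1; 137 ≡ 1 (mod 4), exponent 1.
All primes ≡ 3 (mod 4) appear to even exponent (or don't appear), so by the two-squares theorem n IS expressible as a sum of two squares.
Step 3: Build a representation. Here n = 53 · 137 is a product of primes ≡ 1 (mod 4). Each prime p ≡ 1 (mod 4) is itself a sum of two squares; find a² by testing p − a² for a perfect square:
  53: 53 − 1² = 52, 53 − 2² = 49 = 7² ⇒ 53 = 2² + 7².
  137: 137 − 1² = 136, 137 − 2² = 133, 137 − 3² = 128, 137 − 4² = 121 = 11² ⇒ 137 = 4² + 11².
  Combine using the Brahmagupta–Fibonacci identity (a² + b²)(c² + d²) = (ac − bd)² + (ad + bc)² = (ac + bd)² + (ad − bc)²:
  53 · 137 = 7261: from (2² + 7²)(4² + 11²), take (2·4 − 7·11, 2·11 + 7·4) = (8 − 77, 22 + 28) = (-69, 50); dropping signs (only squares matter) gives (69, 50); check 69² + 50² = 4761 + 2500 = 7261 ✓.
Step 4: Order so x ≤ y and verify: 50² + 69² = 2500 + 4761 = 7261 = n. ✓

n = 7261 = 50² + 69² (one valid representation with x ≤ y).


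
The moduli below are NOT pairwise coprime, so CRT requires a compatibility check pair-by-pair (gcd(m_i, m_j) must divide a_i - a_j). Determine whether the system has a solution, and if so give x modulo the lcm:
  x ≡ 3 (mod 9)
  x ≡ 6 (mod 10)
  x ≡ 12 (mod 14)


Moduli 9, 10, 14 are not pairwise coprime, so CRT works modulo lcm(m_i) when all pairwise compatibility conditions hold.
Pairwise compatibility: gcd(m_i, m_j) must divide a_i - a_j for every pair.
Merge one congruence at a time:
  Start: x ≡ 3 (mod 9).
  Combine with x ≡ 6 (mod 10): gcd(9, 10) = 1; 6 - 3 = 3, which IS divisible by 1, so compatible.
    Write x = 3 + 9·t and substitute into x ≡ 6 (mod 10): 9·t ≡ 6 − 3 = 3 (mod 10).
    The inverse of 9 mod 10 is 9 (since 9·9 = 81 = 8·10 + 1), so t ≡ 9·3 = 27 ≡ 7 (mod 10).
    Then x = 3 + 9·7 = 66, valid modulo lcm(9, 10) = 90: x ≡ 66 (mod 90).
  Combine with x ≡ 12 (mod 14): gcd(90, 14) = 2; 12 - 66 = -54, which IS divisible by 2, so compatible.
    Write x = 66 + 90·t and substitute into x ≡ 12 (mod 14): 90·t ≡ 12 − 66 = -54 (mod 14).
    Divide the congruence (and modulus) by g = 2: 45·t ≡ -27 (mod 7).
    Reduce coefficients mod 7: 3·t ≡ 1 (mod 7).
    The inverse of 3 mod 7 is 5 (since 3·5 = 15 = 2·7 + 1), so t ≡ 5·1 = 5 ≡ 5 (mod 7).
    Then x = 66 + 90·5 = 516, valid modulo lcm(90, 14) = 630: x ≡ 516 (mod 630).
Verify: 516 mod 9 = 3, 516 mod 10 = 6, 516 mod 14 = 12.

x ≡ 516 (mod 630).


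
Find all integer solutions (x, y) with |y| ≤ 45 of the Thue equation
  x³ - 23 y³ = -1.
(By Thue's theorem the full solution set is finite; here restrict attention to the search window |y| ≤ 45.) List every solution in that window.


The equation is x³ - 23y³ = -1. For fixed y, x³ = 23·y³ − 1, so a solution requires the RHS to be a perfect cube.
Strategy: iterate y from -45 to 45, compute RHS = 23·y³ − 1, and check whether it is a (positive or negative) perfect cube.
Check small values of y:
  y = 0: RHS = -1 = (-1)³ ⇒ x = -1 works.
  y = 1: RHS = 22 is not a perfect cube.
  y = -1: RHS = -24 is not a perfect cube.
  y = 2: RHS = 183 is not a perfect cube.
  y = -2: RHS = -185 is not a perfect cube.
  y = 3: RHS = 620 is not a perfect cube.
  y = -3: RHS = -622 is not a perfect cube.
Continuing the search up to |y| = 45 finds no further solutions beyond those listed.
Collected solutions: (-1, 0).

Solutions (with |y| ≤ 45): (-1, 0).


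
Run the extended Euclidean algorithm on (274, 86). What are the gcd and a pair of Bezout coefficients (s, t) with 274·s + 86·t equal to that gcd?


Euclidean algorithm on (274, 86) — divide until remainder is 0:
  274 = 3 · 86 + 16
  86 = 5 · 16 + 6
  16 = 2 · 6 + 4
  6 = 1 · 4 + 2
  4 = 2 · 2 + 0
gcd(274, 86) = 2.
Track Bezout coefficients alongside the remainders: start with r₀ = 274 = a·1 + b·0 (s = 1, t = 0) and r₁ = 86 = a·0 + b·1 (s = 0, t = 1); each new remainder r_{k+1} = r_{k-1} − q_k·r_k inherits s_{k+1} = s_{k-1} − q_k·s_k, t_{k+1} = t_{k-1} − q_k·t_k, so r_k = a·s_k + b·t_k at every step:
  q = 3: r = 16, s = 1 − 3·0 = 1, t = 0 − 3·1 = -3  (check: 274·1 + 86·(-3) = 16)
  q = 5: r = 6, s = 0 − 5·1 = -5, t = 1 − 5·(-3) = 16  (check: 274·(-5) + 86·16 = 6)
  q = 2: r = 4, s = 1 − 2·(-5) = 11, t = -3 − 2·16 = -35  (check: 274·11 + 86·(-35) = 4)
  q = 1: r = 2, s = -5 − 1·11 = -16, t = 16 − 1·(-35) = 51  (check: 274·(-16) + 86·51 = 2)
The row with r = 2 (the gcd) gives the Bezout coefficients s = -16, t = 51.
Result: 274 · (-16) + 86 · (51) = 2.

gcd(274, 86) = 2; s = -16, t = 51 (check: 274·(-16) + 86·51 = 2).


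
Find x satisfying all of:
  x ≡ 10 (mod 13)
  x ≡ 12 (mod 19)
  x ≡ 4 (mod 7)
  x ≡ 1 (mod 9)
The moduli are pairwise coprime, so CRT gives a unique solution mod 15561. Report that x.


Product of moduli M = 13 · 19 · 7 · 9 = 15561.
Merge one congruence at a time:
  Start: x ≡ 10 (mod 13).
  Combine with x ≡ 12 (mod 19); new modulus lcm = 247.
    Write x = 10 + 13·t and substitute into x ≡ 12 (mod 19): 13·t ≡ 12 − 10 = 2 (mod 19).
    The inverse of 13 mod 19 is 3 (since 13·3 = 39 = 2·19 + 1), so t ≡ 3·2 = 6 ≡ 6 (mod 19).
    Then x = 10 + 13·6 = 88, valid modulo lcm(13, 19) = 247: x ≡ 88 (mod 247).
  Combine with x ≡ 4 (mod 7); new modulus lcm = 1729.
    Write x = 88 + 247·t and substitute into x ≡ 4 (mod 7): 247·t ≡ 4 − 88 = -84 (mod 7).
    Reduce coefficients mod 7: 2·t ≡ 0 (mod 7).
    The inverse of 2 mod 7 is 4 (since 2·4 = 8 = 1·7 + 1), so t ≡ 4·0 = 0 ≡ 0 (mod 7).
    Then x = 88 + 247·0 = 88, valid modulo lcm(247, 7) = 1729: x ≡ 88 (mod 1729).
  Combine with x ≡ 1 (mod 9); new modulus lcm = 15561.
    Write x = 88 + 1729·t and substitute into x ≡ 1 (mod 9): 1729·t ≡ 1 − 88 = -87 (mod 9).
    Reduce coefficients mod 9: 1·t ≡ 3 (mod 9).
    So t ≡ 3 (mod 9).
    Then x = 88 + 1729·3 = 5275, valid modulo lcm(1729, 9) = 15561: x ≡ 5275 (mod 15561).
Verify against each original: 5275 mod 13 = 10, 5275 mod 19 = 12, 5275 mod 7 = 4, 5275 mod 9 = 1.

x ≡ 5275 (mod 15561).


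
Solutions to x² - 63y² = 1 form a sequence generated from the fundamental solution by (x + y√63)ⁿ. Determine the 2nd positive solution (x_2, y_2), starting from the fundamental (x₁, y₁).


Step 1: Find the fundamental solution (x₁, y₁) of x² - 63y² = 1.
  Expand √63 as a continued fraction. a₀ = ⌊√63⌋ = 7; iterate m_{k+1} = d_k·a_k − m_k, d_{k+1} = (63 − m_{k+1}²)/d_k, a_{k+1} = ⌊(a₀ + m_{k+1})/d_{k+1}⌋ (starting m₀ = 0, d₀ = 1), with convergents p_k = a_k·p_{k-1} + p_{k-2}, q_k = a_k·q_{k-1} + q_{k-2} (p₋₁ = 1, q₋₁ = 0):
  k = 0: a₀ = 7; p₀/q₀ = 7/1; p₀² − 63·q₀² = 49 − 63 = -14.
  k = 1: m = 7, d = 14, a = ⌊(7 + 7)/14⌋ = 1; p/q = (1·7 + 1)/(1·1 + 0) = 8/1; p² − 63·q² = 64 − 63 = 1.
  The first convergent with p² − 63·q² = 1 gives the fundamental solution (x₁, y₁) = (8, 1).
Step 2: Apply the recurrence (x_{n+1}, y_{n+1}) = (x₁x_n + 63y₁y_n, x₁y_n + y₁x_n) repeatedly.
  From (x_1, y_1) = (8, 1): x_2 = 8·8 + 63·1·1 = 127; y_2 = 8·1 + 1·8 = 16.
Step 3: Verify x_2² - 63·y_2² = 16129 - 16128 = 1 (should be 1). ✓

(x_1, y_1) = (8, 1); (x_2, y_2) = (127, 16).


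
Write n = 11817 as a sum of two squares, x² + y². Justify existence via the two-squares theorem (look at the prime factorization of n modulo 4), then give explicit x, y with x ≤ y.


Step 1: Factor n = 11817 = 3^2 · 13 · 101.
Step 2: Check the mod-4 condition on each prime factor: 3 ≡ 3 (mod 4), exponent 2 (must be even); 13 ≡ 1 (mod 4), exponent 1; 101 ≡ 1 (mod 4), exponent 1.
All primes ≡ 3 (mod 4) appear to even exponent (or don't appear), so by the two-squares theorem n IS expressible as a sum of two squares.
Step 3: Build a representation. Group n = k² · m with k = 3 and m = 13 · 101 = 1313 (a product of primes ≡ 1 (mod 4)); a representation of m scales to one of n via (k·x)² + (k·y)² = k²(x² + y²). Each prime p ≡ 1 (mod 4) is itself a sum of two squares; find a² by testing p − a² for a perfect square:
  13: 13 − 1² = 12, 13 − 2² = 9 = 3² ⇒ 13 = 2² + 3².
  101: 101 − 1² = 100 = 10² ⇒ 101 = 1² + 10².
  Combine using the Brahmagupta–Fibonacci identity (a² + b²)(c² + d²) = (ac − bd)² + (ad + bc)² = (ac + bd)² + (ad − bc)²:
  13 · 101 = 1313: from (2² + 3²)(1² + 10²), take (2·1 − 3·10, 2·10 + 3·1) = (2 − 30, 20 + 3) = (-28, 23); dropping signs (only squares matter) gives (28, 23); check 28² + 23² = 784 + 529 = 1313 ✓.
  Scale by k = 3: (3·28, 3·23) = (84, 69).
Step 4: Order so x ≤ y and verify: 69² + 84² = 4761 + 7056 = 11817 = n. ✓

n = 11817 = 69² + 84² (one valid representation with x ≤ y).


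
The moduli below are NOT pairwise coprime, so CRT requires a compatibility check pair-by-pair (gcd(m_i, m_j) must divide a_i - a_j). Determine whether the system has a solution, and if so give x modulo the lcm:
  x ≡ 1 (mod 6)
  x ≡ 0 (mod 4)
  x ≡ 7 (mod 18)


Moduli 6, 4, 18 are not pairwise coprime, so CRT works modulo lcm(m_i) when all pairwise compatibility conditions hold.
Pairwise compatibility: gcd(m_i, m_j) must divide a_i - a_j for every pair.
Merge one congruence at a time:
  Start: x ≡ 1 (mod 6).
  Combine with x ≡ 0 (mod 4): gcd(6, 4) = 2, and 0 - 1 = -1 is NOT divisible by 2.
    ⇒ system is inconsistent (no integer solution).

No solution (the system is inconsistent).


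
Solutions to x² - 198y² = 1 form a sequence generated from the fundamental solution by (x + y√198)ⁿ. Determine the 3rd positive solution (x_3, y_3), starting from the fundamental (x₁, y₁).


Step 1: Find the fundamental solution (x₁, y₁) of x² - 198y² = 1.
  Expand √198 as a continued fraction. a₀ = ⌊√198⌋ = 14; iterate m_{k+1} = d_k·a_k − m_k, d_{k+1} = (198 − m_{k+1}²)/d_k, a_{k+1} = ⌊(a₀ + m_{k+1})/d_{k+1}⌋ (starting m₀ = 0, d₀ = 1), with convergents p_k = a_k·p_{k-1} + p_{k-2}, q_k = a_k·q_{k-1} + q_{k-2} (p₋₁ = 1, q₋₁ = 0):
  k = 0: a₀ = 14; p₀/q₀ = 14/1; p₀² − 198·q₀² = 196 − 198 = -2.
  k = 1: m = 14, d = 2, a = ⌊(14 + 14)/2⌋ = 14; p/q = (14·14 + 1)/(14·1 + 0) = 197/14; p² − 198·q² = 38809 − 38808 = 1.
  The first convergent with p² − 198·q² = 1 gives the fundamental solution (x₁, y₁) = (197, 14).
Step 2: Apply the recurrence (x_{n+1}, y_{n+1}) = (x₁x_n + 198y₁y_n, x₁y_n + y₁x_n) repeatedly.
  From (x_1, y_1) = (197, 14): x_2 = 197·197 + 198·14·14 = 77617; y_2 = 197·14 + 14·197 = 5516.
  From (x_2, y_2) = (77617, 5516): x_3 = 197·77617 + 198·14·5516 = 30580901; y_3 = 197·5516 + 14·77617 = 2173290.
Step 3: Verify x_3² - 198·y_3² = 935191505971801 - 935191505971800 = 1 (should be 1). ✓

(x_1, y_1) = (197, 14); (x_3, y_3) = (30580901, 2173290).


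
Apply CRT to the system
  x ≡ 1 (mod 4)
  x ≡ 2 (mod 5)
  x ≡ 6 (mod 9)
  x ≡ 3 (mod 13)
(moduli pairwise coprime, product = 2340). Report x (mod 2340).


Product of moduli M = 4 · 5 · 9 · 13 = 2340.
Merge one congruence at a time:
  Start: x ≡ 1 (mod 4).
  Combine with x ≡ 2 (mod 5); new modulus lcm = 20.
    Write x = 1 + 4·t and substitute into x ≡ 2 (mod 5): 4·t ≡ 2 − 1 = 1 (mod 5).
    The inverse of 4 mod 5 is 4 (since 4·4 = 16 = 3·5 + 1), so t ≡ 4·1 = 4 ≡ 4 (mod 5).
    Then x = 1 + 4·4 = 17, valid modulo lcm(4, 5) = 20: x ≡ 17 (mod 20).
  Combine with x ≡ 6 (mod 9); new modulus lcm = 180.
    Write x = 17 + 20·t and substitute into x ≡ 6 (mod 9): 20·t ≡ 6 − 17 = -11 (mod 9).
    Reduce coefficients mod 9: 2·t ≡ 7 (mod 9).
    The inverse of 2 mod 9 is 5 (since 2·5 = 10 = 1·9 + 1), so t ≡ 5·7 = 35 ≡ 8 (mod 9).
    Then x = 17 + 20·8 = 177, valid modulo lcm(20, 9) = 180: x ≡ 177 (mod 180).
  Combine with x ≡ 3 (mod 13); new modulus lcm = 2340.
    Write x = 177 + 180·t and substitute into x ≡ 3 (mod 13): 180·t ≡ 3 − 177 = -174 (mod 13).
    Reduce coefficients mod 13: 11·t ≡ 8 (mod 13).
    The inverse of 11 mod 13 is 6 (since 11·6 = 66 = 5·13 + 1), so t ≡ 6·8 = 48 ≡ 9 (mod 13).
    Then x = 177 + 180·9 = 1797, valid modulo lcm(180, 13) = 2340: x ≡ 1797 (mod 2340).
Verify against each original: 1797 mod 4 = 1, 1797 mod 5 = 2, 1797 mod 9 = 6, 1797 mod 13 = 3.

x ≡ 1797 (mod 2340).


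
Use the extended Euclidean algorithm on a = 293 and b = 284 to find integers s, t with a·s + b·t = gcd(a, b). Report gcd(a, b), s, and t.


Euclidean algorithm on (293, 284) — divide until remainder is 0:
  293 = 1 · 284 + 9
  284 = 31 · 9 + 5
  9 = 1 · 5 + 4
  5 = 1 · 4 + 1
  4 = 4 · 1 + 0
gcd(293, 284) = 1.
Track Bezout coefficients alongside the remainders: start with r₀ = 293 = a·1 + b·0 (s = 1, t = 0) and r₁ = 284 = a·0 + b·1 (s = 0, t = 1); each new remainder r_{k+1} = r_{k-1} − q_k·r_k inherits s_{k+1} = s_{k-1} − q_k·s_k, t_{k+1} = t_{k-1} − q_k·t_k, so r_k = a·s_k + b·t_k at every step:
  q = 1: r = 9, s = 1 − 1·0 = 1, t = 0 − 1·1 = -1  (check: 293·1 + 284·(-1) = 9)
  q = 31: r = 5, s = 0 − 31·1 = -31, t = 1 − 31·(-1) = 32  (check: 293·(-31) + 284·32 = 5)
  q = 1: r = 4, s = 1 − 1·(-31) = 32, t = -1 − 1·32 = -33  (check: 293·32 + 284·(-33) = 4)
  q = 1: r = 1, s = -31 − 1·32 = -63, t = 32 − 1·(-33) = 65  (check: 293·(-63) + 284·65 = 1)
The row with r = 1 (the gcd) gives the Bezout coefficients s = -63, t = 65.
Result: 293 · (-63) + 284 · (65) = 1.

gcd(293, 284) = 1; s = -63, t = 65 (check: 293·(-63) + 284·65 = 1).


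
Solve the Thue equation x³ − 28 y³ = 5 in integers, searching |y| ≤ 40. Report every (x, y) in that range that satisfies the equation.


The equation is x³ - 28y³ = 5. For fixed y, x³ = 28·y³ + 5, so a solution requires the RHS to be a perfect cube.
Strategy: iterate y from -40 to 40, compute RHS = 28·y³ + 5, and check whether it is a (positive or negative) perfect cube.
Check small values of y:
  y = 0: RHS = 5 is not a perfect cube.
  y = 1: RHS = 33 is not a perfect cube.
  y = -1: RHS = -23 is not a perfect cube.
  y = 2: RHS = 229 is not a perfect cube.
  y = -2: RHS = -219 is not a perfect cube.
  y = 3: RHS = 761 is not a perfect cube.
  y = -3: RHS = -751 is not a perfect cube.
Continuing the search up to |y| = 40 finds no solutions either.
No (x, y) in the scanned range satisfies the equation.

No integer solutions with |y| ≤ 40.


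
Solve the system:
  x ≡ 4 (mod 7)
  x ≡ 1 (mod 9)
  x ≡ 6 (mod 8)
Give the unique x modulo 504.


Moduli 7, 9, 8 are pairwise coprime; by CRT there is a unique solution modulo M = 7 · 9 · 8 = 504.
Solve pairwise, accumulating the modulus:
  Start with x ≡ 4 (mod 7).
  Combine with x ≡ 1 (mod 9): since gcd(7, 9) = 1, we get a unique residue mod 63.
    Write x = 4 + 7·t and substitute into x ≡ 1 (mod 9): 7·t ≡ 1 − 4 = -3 (mod 9).
    Reduce coefficients mod 9: 7·t ≡ 6 (mod 9).
    The inverse of 7 mod 9 is 4 (since 7·4 = 28 = 3·9 + 1), so t ≡ 4·6 = 24 ≡ 6 (mod 9).
    Then x = 4 + 7·6 = 46, valid modulo lcm(7, 9) = 63: x ≡ 46 (mod 63).
  Combine with x ≡ 6 (mod 8): since gcd(63, 8) = 1, we get a unique residue mod 504.
    Write x = 46 + 63·t and substitute into x ≡ 6 (mod 8): 63·t ≡ 6 − 46 = -40 (mod 8).
    Reduce coefficients mod 8: 7·t ≡ 0 (mod 8).
    The inverse of 7 mod 8 is 7 (since 7·7 = 49 = 6·8 + 1), so t ≡ 7·0 = 0 ≡ 0 (mod 8).
    Then x = 46 + 63·0 = 46, valid modulo lcm(63, 8) = 504: x ≡ 46 (mod 504).
Verify: 46 mod 7 = 4 ✓, 46 mod 9 = 1 ✓, 46 mod 8 = 6 ✓.

x ≡ 46 (mod 504).


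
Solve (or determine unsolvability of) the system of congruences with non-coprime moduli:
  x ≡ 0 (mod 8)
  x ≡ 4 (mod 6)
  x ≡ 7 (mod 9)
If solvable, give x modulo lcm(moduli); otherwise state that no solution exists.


Moduli 8, 6, 9 are not pairwise coprime, so CRT works modulo lcm(m_i) when all pairwise compatibility conditions hold.
Pairwise compatibility: gcd(m_i, m_j) must divide a_i - a_j for every pair.
Merge one congruence at a time:
  Start: x ≡ 0 (mod 8).
  Combine with x ≡ 4 (mod 6): gcd(8, 6) = 2; 4 - 0 = 4, which IS divisible by 2, so compatible.
    Write x = 0 + 8·t and substitute into x ≡ 4 (mod 6): 8·t ≡ 4 − 0 = 4 (mod 6).
    Divide the congruence (and modulus) by g = 2: 4·t ≡ 2 (mod 3).
    Reduce coefficients mod 3: 1·t ≡ 2 (mod 3).
    So t ≡ 2 (mod 3).
    Then x = 0 + 8·2 = 16, valid modulo lcm(8, 6) = 24: x ≡ 16 (mod 24).
  Combine with x ≡ 7 (mod 9): gcd(24, 9) = 3; 7 - 16 = -9, which IS divisible by 3, so compatible.
    Write x = 16 + 24·t and substitute into x ≡ 7 (mod 9): 24·t ≡ 7 − 16 = -9 (mod 9).
    Divide the congruence (and modulus) by g = 3: 8·t ≡ -3 (mod 3).
    Reduce coefficients mod 3: 2·t ≡ 0 (mod 3).
    The inverse of 2 mod 3 is 2 (since 2·2 = 4 = 1·3 + 1), so t ≡ 2·0 = 0 ≡ 0 (mod 3).
    Then x = 16 + 24·0 = 16, valid modulo lcm(24, 9) = 72: x ≡ 16 (mod 72).
Verify: 16 mod 8 = 0, 16 mod 6 = 4, 16 mod 9 = 7.

x ≡ 16 (mod 72).


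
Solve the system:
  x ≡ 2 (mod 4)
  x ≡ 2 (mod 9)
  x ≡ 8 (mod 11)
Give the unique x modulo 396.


Moduli 4, 9, 11 are pairwise coprime; by CRT there is a unique solution modulo M = 4 · 9 · 11 = 396.
Solve pairwise, accumulating the modulus:
  Start with x ≡ 2 (mod 4).
  Combine with x ≡ 2 (mod 9): since gcd(4, 9) = 1, we get a unique residue mod 36.
    Write x = 2 + 4·t and substitute into x ≡ 2 (mod 9): 4·t ≡ 2 − 2 = 0 (mod 9).
    The inverse of 4 mod 9 is 7 (since 4·7 = 28 = 3·9 + 1), so t ≡ 7·0 = 0 ≡ 0 (mod 9).
    Then x = 2 + 4·0 = 2, valid modulo lcm(4, 9) = 36: x ≡ 2 (mod 36).
  Combine with x ≡ 8 (mod 11): since gcd(36, 11) = 1, we get a unique residue mod 396.
    Write x = 2 + 36·t and substitute into x ≡ 8 (mod 11): 36·t ≡ 8 − 2 = 6 (mod 11).
    Reduce coefficients mod 11: 3·t ≡ 6 (mod 11).
    The inverse of 3 mod 11 is 4 (since 3·4 = 12 = 1·11 + 1), so t ≡ 4·6 = 24 ≡ 2 (mod 11).
    Then x = 2 + 36·2 = 74, valid modulo lcm(36, 11) = 396: x ≡ 74 (mod 396).
Verify: 74 mod 4 = 2 ✓, 74 mod 9 = 2 ✓, 74 mod 11 = 8 ✓.

x ≡ 74 (mod 396).
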